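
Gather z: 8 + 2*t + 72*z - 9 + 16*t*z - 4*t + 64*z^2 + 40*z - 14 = -2*t + 64*z^2 + z*(16*t + 112) - 15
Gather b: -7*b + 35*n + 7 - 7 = -7*b + 35*n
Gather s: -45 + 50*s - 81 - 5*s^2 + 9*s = -5*s^2 + 59*s - 126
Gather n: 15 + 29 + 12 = 56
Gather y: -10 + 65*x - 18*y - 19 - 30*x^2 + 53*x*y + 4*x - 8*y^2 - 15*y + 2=-30*x^2 + 69*x - 8*y^2 + y*(53*x - 33) - 27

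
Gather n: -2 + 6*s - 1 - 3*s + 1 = 3*s - 2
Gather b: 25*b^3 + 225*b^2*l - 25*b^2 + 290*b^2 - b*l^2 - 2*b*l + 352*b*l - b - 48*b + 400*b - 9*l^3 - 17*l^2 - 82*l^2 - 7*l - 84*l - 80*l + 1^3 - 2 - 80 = 25*b^3 + b^2*(225*l + 265) + b*(-l^2 + 350*l + 351) - 9*l^3 - 99*l^2 - 171*l - 81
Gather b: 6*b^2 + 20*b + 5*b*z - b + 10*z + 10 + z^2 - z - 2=6*b^2 + b*(5*z + 19) + z^2 + 9*z + 8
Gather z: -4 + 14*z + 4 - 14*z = 0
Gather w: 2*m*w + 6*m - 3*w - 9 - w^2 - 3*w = 6*m - w^2 + w*(2*m - 6) - 9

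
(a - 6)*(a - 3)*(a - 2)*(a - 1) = a^4 - 12*a^3 + 47*a^2 - 72*a + 36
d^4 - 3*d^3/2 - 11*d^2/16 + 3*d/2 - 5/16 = (d - 5/4)*(d - 1)*(d - 1/4)*(d + 1)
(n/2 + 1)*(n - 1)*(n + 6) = n^3/2 + 7*n^2/2 + 2*n - 6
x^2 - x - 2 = (x - 2)*(x + 1)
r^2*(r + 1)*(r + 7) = r^4 + 8*r^3 + 7*r^2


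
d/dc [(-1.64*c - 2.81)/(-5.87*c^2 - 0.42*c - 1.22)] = (-9.6268*c^2 - 32.9894*c + 0.8206)/(34.4569*c^4 + 4.9308*c^3 + 14.4992*c^2 + 1.0248*c + 1.4884)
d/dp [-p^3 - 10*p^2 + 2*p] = -3*p^2 - 20*p + 2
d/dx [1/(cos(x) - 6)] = sin(x)/(cos(x) - 6)^2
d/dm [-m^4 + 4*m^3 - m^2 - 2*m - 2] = -4*m^3 + 12*m^2 - 2*m - 2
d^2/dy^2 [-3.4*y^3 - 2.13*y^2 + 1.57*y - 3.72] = -20.4*y - 4.26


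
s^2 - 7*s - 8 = (s - 8)*(s + 1)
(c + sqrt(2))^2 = c^2 + 2*sqrt(2)*c + 2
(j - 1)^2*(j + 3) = j^3 + j^2 - 5*j + 3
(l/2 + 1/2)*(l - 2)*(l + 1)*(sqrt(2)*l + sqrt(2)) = sqrt(2)*l^4/2 + sqrt(2)*l^3/2 - 3*sqrt(2)*l^2/2 - 5*sqrt(2)*l/2 - sqrt(2)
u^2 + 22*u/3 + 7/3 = (u + 1/3)*(u + 7)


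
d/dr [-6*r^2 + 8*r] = 8 - 12*r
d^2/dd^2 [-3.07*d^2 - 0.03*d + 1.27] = -6.14000000000000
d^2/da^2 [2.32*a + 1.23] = 0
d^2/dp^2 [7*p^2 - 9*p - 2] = 14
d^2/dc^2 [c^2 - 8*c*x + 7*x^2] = 2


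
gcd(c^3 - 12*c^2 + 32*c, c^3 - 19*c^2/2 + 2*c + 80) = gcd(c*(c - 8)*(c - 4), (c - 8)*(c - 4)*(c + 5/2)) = c^2 - 12*c + 32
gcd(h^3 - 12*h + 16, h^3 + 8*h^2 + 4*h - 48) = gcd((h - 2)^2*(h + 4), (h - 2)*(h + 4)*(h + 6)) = h^2 + 2*h - 8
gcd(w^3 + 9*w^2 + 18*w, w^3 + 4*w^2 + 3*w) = w^2 + 3*w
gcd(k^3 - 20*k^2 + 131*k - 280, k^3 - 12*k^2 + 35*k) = k^2 - 12*k + 35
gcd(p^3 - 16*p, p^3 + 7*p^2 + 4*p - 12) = 1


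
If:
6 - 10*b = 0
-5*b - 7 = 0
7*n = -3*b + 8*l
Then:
No Solution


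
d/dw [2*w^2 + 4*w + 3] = 4*w + 4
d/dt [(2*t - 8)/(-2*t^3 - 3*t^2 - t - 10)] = 2*(-2*t^3 - 3*t^2 - t + (t - 4)*(6*t^2 + 6*t + 1) - 10)/(2*t^3 + 3*t^2 + t + 10)^2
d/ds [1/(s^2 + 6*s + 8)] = 2*(-s - 3)/(s^2 + 6*s + 8)^2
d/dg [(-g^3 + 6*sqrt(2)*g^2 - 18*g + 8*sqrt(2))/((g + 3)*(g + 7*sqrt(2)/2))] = (-2*g^4 - 14*sqrt(2)*g^3 - 12*g^3 - 27*sqrt(2)*g^2 + 120*g^2 - 32*sqrt(2)*g + 504*g - 426*sqrt(2) - 112)/(2*g^4 + 12*g^3 + 14*sqrt(2)*g^3 + 67*g^2 + 84*sqrt(2)*g^2 + 126*sqrt(2)*g + 294*g + 441)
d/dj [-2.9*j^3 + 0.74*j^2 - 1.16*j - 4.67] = -8.7*j^2 + 1.48*j - 1.16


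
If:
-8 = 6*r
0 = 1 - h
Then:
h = 1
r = -4/3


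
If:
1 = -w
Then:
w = -1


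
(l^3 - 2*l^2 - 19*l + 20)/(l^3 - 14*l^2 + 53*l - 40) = (l + 4)/(l - 8)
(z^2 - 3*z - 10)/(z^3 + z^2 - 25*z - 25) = (z + 2)/(z^2 + 6*z + 5)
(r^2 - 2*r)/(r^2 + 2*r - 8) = r/(r + 4)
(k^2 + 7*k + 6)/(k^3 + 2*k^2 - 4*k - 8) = (k^2 + 7*k + 6)/(k^3 + 2*k^2 - 4*k - 8)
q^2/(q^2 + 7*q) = q/(q + 7)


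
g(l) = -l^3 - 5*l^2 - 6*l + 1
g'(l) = -3*l^2 - 10*l - 6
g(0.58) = -4.36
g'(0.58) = -12.81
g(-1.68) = 1.71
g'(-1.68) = 2.33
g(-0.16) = 1.84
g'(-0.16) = -4.48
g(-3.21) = 1.82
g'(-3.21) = -4.81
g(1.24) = -16.03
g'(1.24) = -23.01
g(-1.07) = 2.92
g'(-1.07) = 1.27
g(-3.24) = 1.96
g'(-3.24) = -5.09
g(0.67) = -5.57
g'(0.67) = -14.05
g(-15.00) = 2341.00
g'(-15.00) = -531.00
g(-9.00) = 379.00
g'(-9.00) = -159.00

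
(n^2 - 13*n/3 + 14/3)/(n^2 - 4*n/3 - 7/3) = (n - 2)/(n + 1)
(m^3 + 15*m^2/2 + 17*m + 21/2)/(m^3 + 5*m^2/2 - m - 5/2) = (2*m^2 + 13*m + 21)/(2*m^2 + 3*m - 5)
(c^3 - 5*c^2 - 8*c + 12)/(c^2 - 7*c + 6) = c + 2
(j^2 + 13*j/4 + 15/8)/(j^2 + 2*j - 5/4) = (4*j + 3)/(2*(2*j - 1))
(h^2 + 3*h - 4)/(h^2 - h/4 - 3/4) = 4*(h + 4)/(4*h + 3)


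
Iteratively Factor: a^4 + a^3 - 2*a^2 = (a - 1)*(a^3 + 2*a^2) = (a - 1)*(a + 2)*(a^2) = a*(a - 1)*(a + 2)*(a)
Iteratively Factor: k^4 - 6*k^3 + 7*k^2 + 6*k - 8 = (k + 1)*(k^3 - 7*k^2 + 14*k - 8) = (k - 2)*(k + 1)*(k^2 - 5*k + 4) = (k - 4)*(k - 2)*(k + 1)*(k - 1)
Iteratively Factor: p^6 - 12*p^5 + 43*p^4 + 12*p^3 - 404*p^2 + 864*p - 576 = (p - 3)*(p^5 - 9*p^4 + 16*p^3 + 60*p^2 - 224*p + 192) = (p - 4)*(p - 3)*(p^4 - 5*p^3 - 4*p^2 + 44*p - 48) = (p - 4)*(p - 3)*(p - 2)*(p^3 - 3*p^2 - 10*p + 24) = (p - 4)*(p - 3)*(p - 2)*(p + 3)*(p^2 - 6*p + 8) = (p - 4)*(p - 3)*(p - 2)^2*(p + 3)*(p - 4)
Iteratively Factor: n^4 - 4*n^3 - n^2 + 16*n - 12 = (n - 3)*(n^3 - n^2 - 4*n + 4) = (n - 3)*(n + 2)*(n^2 - 3*n + 2) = (n - 3)*(n - 1)*(n + 2)*(n - 2)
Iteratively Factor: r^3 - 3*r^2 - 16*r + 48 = (r - 3)*(r^2 - 16) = (r - 4)*(r - 3)*(r + 4)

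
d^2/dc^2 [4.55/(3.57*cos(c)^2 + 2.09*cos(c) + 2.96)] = (-231.95718*(1 - cos(c)^2)^2 - 101.846745*cos(c)^3 + 56.4695949999999*cos(c)^2 + 231.84161*cos(c) + 175.54537)/(3.57*cos(c)^2 + 2.09*cos(c) + 2.96)^3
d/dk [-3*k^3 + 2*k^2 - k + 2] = -9*k^2 + 4*k - 1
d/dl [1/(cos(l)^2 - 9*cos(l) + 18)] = (2*cos(l) - 9)*sin(l)/(cos(l)^2 - 9*cos(l) + 18)^2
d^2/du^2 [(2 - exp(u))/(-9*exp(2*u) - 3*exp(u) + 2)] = (81*exp(4*u) - 675*exp(3*u) - 54*exp(2*u) - 156*exp(u) - 8)*exp(u)/(729*exp(6*u) + 729*exp(5*u) - 243*exp(4*u) - 297*exp(3*u) + 54*exp(2*u) + 36*exp(u) - 8)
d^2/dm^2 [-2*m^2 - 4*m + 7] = -4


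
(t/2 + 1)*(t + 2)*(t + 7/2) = t^3/2 + 15*t^2/4 + 9*t + 7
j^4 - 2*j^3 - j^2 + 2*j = j*(j - 2)*(j - 1)*(j + 1)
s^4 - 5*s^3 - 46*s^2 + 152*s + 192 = (s - 8)*(s - 4)*(s + 1)*(s + 6)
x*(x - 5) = x^2 - 5*x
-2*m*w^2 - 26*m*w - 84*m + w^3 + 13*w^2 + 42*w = (-2*m + w)*(w + 6)*(w + 7)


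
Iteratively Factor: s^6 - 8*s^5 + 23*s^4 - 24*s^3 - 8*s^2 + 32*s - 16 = (s - 1)*(s^5 - 7*s^4 + 16*s^3 - 8*s^2 - 16*s + 16) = (s - 2)*(s - 1)*(s^4 - 5*s^3 + 6*s^2 + 4*s - 8) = (s - 2)*(s - 1)*(s + 1)*(s^3 - 6*s^2 + 12*s - 8) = (s - 2)^2*(s - 1)*(s + 1)*(s^2 - 4*s + 4) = (s - 2)^3*(s - 1)*(s + 1)*(s - 2)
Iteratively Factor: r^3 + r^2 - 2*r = (r)*(r^2 + r - 2) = r*(r + 2)*(r - 1)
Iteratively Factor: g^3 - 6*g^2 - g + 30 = (g - 5)*(g^2 - g - 6) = (g - 5)*(g - 3)*(g + 2)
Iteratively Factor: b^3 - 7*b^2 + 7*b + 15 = (b - 5)*(b^2 - 2*b - 3) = (b - 5)*(b - 3)*(b + 1)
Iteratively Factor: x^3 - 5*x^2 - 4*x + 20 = (x - 2)*(x^2 - 3*x - 10) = (x - 5)*(x - 2)*(x + 2)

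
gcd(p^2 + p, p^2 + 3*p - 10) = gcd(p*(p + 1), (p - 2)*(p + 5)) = 1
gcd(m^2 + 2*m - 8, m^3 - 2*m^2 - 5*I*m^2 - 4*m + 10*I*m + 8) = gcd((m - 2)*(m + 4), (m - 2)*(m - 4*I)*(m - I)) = m - 2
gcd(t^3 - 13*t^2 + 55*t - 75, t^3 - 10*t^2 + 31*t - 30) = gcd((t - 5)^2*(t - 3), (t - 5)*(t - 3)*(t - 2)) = t^2 - 8*t + 15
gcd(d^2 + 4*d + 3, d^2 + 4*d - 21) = 1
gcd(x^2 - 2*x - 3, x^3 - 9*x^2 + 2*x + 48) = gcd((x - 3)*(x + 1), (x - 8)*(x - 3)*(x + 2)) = x - 3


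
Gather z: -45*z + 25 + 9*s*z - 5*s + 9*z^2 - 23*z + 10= -5*s + 9*z^2 + z*(9*s - 68) + 35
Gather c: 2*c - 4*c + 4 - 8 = -2*c - 4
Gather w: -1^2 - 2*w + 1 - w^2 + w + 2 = -w^2 - w + 2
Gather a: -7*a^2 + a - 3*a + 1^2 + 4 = -7*a^2 - 2*a + 5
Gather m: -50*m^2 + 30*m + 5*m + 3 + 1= -50*m^2 + 35*m + 4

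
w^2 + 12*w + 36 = (w + 6)^2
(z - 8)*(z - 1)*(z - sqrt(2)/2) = z^3 - 9*z^2 - sqrt(2)*z^2/2 + 9*sqrt(2)*z/2 + 8*z - 4*sqrt(2)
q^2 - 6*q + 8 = (q - 4)*(q - 2)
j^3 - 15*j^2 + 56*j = j*(j - 8)*(j - 7)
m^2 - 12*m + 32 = (m - 8)*(m - 4)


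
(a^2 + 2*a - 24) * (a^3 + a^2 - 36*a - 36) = a^5 + 3*a^4 - 58*a^3 - 132*a^2 + 792*a + 864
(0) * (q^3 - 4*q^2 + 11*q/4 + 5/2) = 0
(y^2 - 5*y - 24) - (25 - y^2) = 2*y^2 - 5*y - 49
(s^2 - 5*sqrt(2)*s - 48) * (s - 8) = s^3 - 8*s^2 - 5*sqrt(2)*s^2 - 48*s + 40*sqrt(2)*s + 384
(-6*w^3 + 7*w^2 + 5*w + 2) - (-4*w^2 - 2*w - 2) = -6*w^3 + 11*w^2 + 7*w + 4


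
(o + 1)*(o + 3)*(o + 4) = o^3 + 8*o^2 + 19*o + 12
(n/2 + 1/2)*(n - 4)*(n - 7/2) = n^3/2 - 13*n^2/4 + 13*n/4 + 7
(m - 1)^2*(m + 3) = m^3 + m^2 - 5*m + 3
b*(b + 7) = b^2 + 7*b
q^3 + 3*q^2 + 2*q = q*(q + 1)*(q + 2)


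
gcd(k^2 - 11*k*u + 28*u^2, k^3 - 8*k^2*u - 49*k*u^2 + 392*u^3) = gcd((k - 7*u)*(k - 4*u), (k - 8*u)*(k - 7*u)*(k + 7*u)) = -k + 7*u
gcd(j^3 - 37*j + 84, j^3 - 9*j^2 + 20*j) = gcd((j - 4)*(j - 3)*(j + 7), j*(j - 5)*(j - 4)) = j - 4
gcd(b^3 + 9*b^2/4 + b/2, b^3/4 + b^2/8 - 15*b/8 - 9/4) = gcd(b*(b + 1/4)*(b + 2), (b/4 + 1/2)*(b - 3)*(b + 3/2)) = b + 2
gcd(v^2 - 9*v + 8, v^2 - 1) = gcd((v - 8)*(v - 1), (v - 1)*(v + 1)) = v - 1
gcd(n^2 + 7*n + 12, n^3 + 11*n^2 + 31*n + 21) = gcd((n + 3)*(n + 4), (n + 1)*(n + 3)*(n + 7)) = n + 3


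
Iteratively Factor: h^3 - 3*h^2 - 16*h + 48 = (h + 4)*(h^2 - 7*h + 12) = (h - 4)*(h + 4)*(h - 3)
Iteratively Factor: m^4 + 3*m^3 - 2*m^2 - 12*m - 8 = (m + 2)*(m^3 + m^2 - 4*m - 4) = (m + 1)*(m + 2)*(m^2 - 4) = (m + 1)*(m + 2)^2*(m - 2)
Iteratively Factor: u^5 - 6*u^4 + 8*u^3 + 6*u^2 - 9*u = (u - 3)*(u^4 - 3*u^3 - u^2 + 3*u) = (u - 3)*(u - 1)*(u^3 - 2*u^2 - 3*u) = (u - 3)^2*(u - 1)*(u^2 + u) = u*(u - 3)^2*(u - 1)*(u + 1)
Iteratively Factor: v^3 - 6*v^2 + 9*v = (v - 3)*(v^2 - 3*v) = (v - 3)^2*(v)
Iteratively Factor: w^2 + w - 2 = (w + 2)*(w - 1)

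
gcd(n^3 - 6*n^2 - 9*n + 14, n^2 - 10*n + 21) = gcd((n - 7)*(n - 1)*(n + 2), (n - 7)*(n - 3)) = n - 7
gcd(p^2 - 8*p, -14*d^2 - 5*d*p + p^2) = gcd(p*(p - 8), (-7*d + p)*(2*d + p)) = 1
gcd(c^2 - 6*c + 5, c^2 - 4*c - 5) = c - 5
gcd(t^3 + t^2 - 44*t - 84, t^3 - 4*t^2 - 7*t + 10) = t + 2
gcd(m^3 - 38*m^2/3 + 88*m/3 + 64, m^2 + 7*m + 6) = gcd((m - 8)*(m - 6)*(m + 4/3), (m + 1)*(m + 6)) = 1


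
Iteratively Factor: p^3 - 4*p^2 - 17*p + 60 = (p - 5)*(p^2 + p - 12) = (p - 5)*(p + 4)*(p - 3)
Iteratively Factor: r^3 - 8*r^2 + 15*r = (r)*(r^2 - 8*r + 15) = r*(r - 5)*(r - 3)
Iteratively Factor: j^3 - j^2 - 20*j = (j + 4)*(j^2 - 5*j) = j*(j + 4)*(j - 5)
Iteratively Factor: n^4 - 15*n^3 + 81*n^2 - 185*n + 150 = (n - 5)*(n^3 - 10*n^2 + 31*n - 30) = (n - 5)*(n - 3)*(n^2 - 7*n + 10) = (n - 5)*(n - 3)*(n - 2)*(n - 5)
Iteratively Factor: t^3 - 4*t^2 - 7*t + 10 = (t - 5)*(t^2 + t - 2) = (t - 5)*(t + 2)*(t - 1)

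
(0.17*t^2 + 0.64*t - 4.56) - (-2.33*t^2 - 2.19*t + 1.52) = 2.5*t^2 + 2.83*t - 6.08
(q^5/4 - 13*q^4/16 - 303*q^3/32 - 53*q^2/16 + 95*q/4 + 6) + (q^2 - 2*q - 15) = q^5/4 - 13*q^4/16 - 303*q^3/32 - 37*q^2/16 + 87*q/4 - 9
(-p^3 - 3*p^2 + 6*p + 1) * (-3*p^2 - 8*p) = 3*p^5 + 17*p^4 + 6*p^3 - 51*p^2 - 8*p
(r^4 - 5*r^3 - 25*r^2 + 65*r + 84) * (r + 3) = r^5 - 2*r^4 - 40*r^3 - 10*r^2 + 279*r + 252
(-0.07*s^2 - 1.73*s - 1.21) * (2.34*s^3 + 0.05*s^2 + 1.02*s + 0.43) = -0.1638*s^5 - 4.0517*s^4 - 2.9893*s^3 - 1.8552*s^2 - 1.9781*s - 0.5203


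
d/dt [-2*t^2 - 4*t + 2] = -4*t - 4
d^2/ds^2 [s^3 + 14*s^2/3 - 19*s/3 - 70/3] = 6*s + 28/3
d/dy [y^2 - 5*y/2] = 2*y - 5/2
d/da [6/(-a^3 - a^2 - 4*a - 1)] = 6*(3*a^2 + 2*a + 4)/(a^3 + a^2 + 4*a + 1)^2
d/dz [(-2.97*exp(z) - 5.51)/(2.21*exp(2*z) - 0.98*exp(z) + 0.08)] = (6.5637*exp(2*z) + 24.3542*exp(z) - 5.6374)*exp(z)/(4.8841*exp(4*z) - 4.3316*exp(3*z) + 1.314*exp(2*z) - 0.1568*exp(z) + 0.0064)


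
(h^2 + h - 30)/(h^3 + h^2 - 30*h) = 1/h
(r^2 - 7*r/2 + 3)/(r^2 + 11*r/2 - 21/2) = (r - 2)/(r + 7)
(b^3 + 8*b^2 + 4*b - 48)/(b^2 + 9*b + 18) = (b^2 + 2*b - 8)/(b + 3)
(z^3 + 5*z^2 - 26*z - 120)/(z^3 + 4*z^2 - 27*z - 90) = (z + 4)/(z + 3)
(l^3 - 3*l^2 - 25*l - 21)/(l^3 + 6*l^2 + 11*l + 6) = (l - 7)/(l + 2)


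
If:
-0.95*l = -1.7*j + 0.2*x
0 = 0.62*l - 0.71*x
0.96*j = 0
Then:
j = 0.00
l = 0.00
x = 0.00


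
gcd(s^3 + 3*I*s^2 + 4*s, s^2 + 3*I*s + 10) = 1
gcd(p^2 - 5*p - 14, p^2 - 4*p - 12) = p + 2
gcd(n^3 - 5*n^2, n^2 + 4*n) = n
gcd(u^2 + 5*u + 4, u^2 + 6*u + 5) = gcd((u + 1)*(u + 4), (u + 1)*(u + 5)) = u + 1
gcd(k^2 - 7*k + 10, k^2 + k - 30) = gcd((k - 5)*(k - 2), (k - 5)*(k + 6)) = k - 5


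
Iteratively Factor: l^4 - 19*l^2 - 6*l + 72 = (l + 3)*(l^3 - 3*l^2 - 10*l + 24) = (l + 3)^2*(l^2 - 6*l + 8) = (l - 2)*(l + 3)^2*(l - 4)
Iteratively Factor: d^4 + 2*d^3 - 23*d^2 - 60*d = (d)*(d^3 + 2*d^2 - 23*d - 60) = d*(d + 4)*(d^2 - 2*d - 15) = d*(d - 5)*(d + 4)*(d + 3)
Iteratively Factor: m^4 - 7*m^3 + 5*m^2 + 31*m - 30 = (m + 2)*(m^3 - 9*m^2 + 23*m - 15) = (m - 3)*(m + 2)*(m^2 - 6*m + 5) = (m - 5)*(m - 3)*(m + 2)*(m - 1)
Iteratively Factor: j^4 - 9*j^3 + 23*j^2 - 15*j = (j)*(j^3 - 9*j^2 + 23*j - 15) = j*(j - 5)*(j^2 - 4*j + 3) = j*(j - 5)*(j - 3)*(j - 1)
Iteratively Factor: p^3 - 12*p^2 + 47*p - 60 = (p - 5)*(p^2 - 7*p + 12) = (p - 5)*(p - 3)*(p - 4)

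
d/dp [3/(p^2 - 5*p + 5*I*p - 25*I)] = 3*(-2*p + 5 - 5*I)/(p^2 - 5*p + 5*I*p - 25*I)^2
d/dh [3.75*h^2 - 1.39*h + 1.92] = 7.5*h - 1.39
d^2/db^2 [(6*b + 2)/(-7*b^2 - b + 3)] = 4*(-(3*b + 1)*(14*b + 1)^2 + (63*b + 10)*(7*b^2 + b - 3))/(7*b^2 + b - 3)^3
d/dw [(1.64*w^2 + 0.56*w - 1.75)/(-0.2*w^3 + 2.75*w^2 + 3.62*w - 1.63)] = (0.328*w^4 + 0.224*w^3 + 3.3468*w^2 + 4.2786*w + 5.4222)/(0.04*w^6 - 1.1*w^5 + 6.1145*w^4 + 20.562*w^3 + 4.1394*w^2 - 11.8012*w + 2.6569)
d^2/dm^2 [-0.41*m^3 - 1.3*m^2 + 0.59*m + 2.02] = -2.46*m - 2.6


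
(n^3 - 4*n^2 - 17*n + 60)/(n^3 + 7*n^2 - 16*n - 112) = (n^2 - 8*n + 15)/(n^2 + 3*n - 28)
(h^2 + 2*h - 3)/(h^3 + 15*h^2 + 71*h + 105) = (h - 1)/(h^2 + 12*h + 35)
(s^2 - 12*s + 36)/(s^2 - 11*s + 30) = (s - 6)/(s - 5)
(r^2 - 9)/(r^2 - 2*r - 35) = (9 - r^2)/(-r^2 + 2*r + 35)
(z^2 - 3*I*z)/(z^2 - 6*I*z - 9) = z/(z - 3*I)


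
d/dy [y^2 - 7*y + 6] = 2*y - 7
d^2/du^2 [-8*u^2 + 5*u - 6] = -16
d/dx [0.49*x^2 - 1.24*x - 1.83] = 0.98*x - 1.24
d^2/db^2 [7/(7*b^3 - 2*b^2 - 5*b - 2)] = 14*((2 - 21*b)*(-7*b^3 + 2*b^2 + 5*b + 2) - (-21*b^2 + 4*b + 5)^2)/(-7*b^3 + 2*b^2 + 5*b + 2)^3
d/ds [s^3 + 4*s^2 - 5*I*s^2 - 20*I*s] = 3*s^2 + s*(8 - 10*I) - 20*I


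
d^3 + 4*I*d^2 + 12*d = d*(d - 2*I)*(d + 6*I)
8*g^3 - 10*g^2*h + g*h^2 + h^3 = (-2*g + h)*(-g + h)*(4*g + h)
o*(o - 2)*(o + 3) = o^3 + o^2 - 6*o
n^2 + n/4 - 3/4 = (n - 3/4)*(n + 1)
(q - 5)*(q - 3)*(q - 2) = q^3 - 10*q^2 + 31*q - 30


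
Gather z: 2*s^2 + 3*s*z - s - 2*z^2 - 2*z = 2*s^2 - s - 2*z^2 + z*(3*s - 2)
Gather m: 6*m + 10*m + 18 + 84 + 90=16*m + 192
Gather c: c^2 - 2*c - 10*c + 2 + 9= c^2 - 12*c + 11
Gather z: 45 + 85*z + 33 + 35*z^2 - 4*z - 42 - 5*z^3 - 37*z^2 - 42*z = -5*z^3 - 2*z^2 + 39*z + 36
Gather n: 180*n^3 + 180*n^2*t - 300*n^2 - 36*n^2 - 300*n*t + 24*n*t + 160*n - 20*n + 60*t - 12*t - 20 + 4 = 180*n^3 + n^2*(180*t - 336) + n*(140 - 276*t) + 48*t - 16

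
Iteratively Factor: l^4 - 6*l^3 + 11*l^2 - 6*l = (l - 1)*(l^3 - 5*l^2 + 6*l) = (l - 3)*(l - 1)*(l^2 - 2*l) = l*(l - 3)*(l - 1)*(l - 2)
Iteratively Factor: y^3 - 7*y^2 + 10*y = (y)*(y^2 - 7*y + 10) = y*(y - 5)*(y - 2)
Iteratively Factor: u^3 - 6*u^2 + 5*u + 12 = (u + 1)*(u^2 - 7*u + 12) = (u - 4)*(u + 1)*(u - 3)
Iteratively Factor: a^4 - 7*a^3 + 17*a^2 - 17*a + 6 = (a - 2)*(a^3 - 5*a^2 + 7*a - 3) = (a - 3)*(a - 2)*(a^2 - 2*a + 1) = (a - 3)*(a - 2)*(a - 1)*(a - 1)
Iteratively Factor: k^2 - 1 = (k - 1)*(k + 1)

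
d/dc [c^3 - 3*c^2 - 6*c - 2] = 3*c^2 - 6*c - 6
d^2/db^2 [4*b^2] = 8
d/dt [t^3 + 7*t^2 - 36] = t*(3*t + 14)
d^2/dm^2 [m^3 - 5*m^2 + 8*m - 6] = 6*m - 10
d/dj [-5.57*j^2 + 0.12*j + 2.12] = 0.12 - 11.14*j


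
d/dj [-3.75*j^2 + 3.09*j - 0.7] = 3.09 - 7.5*j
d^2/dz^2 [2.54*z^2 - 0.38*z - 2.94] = 5.08000000000000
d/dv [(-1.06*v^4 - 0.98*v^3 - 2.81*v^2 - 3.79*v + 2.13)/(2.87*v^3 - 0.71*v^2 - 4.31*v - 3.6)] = (-3.0422*v^6 + 1.5052*v^5 + 22.4663*v^4 + 45.4662*v^3 + 1.6649*v^2 + 23.2566*v + 22.8243)/(8.2369*v^6 - 4.0754*v^5 - 24.2353*v^4 - 14.5438*v^3 + 23.6881*v^2 + 31.032*v + 12.96)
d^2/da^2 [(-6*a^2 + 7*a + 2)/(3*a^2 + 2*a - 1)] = 22*(9*a^3 + 9*a + 2)/(27*a^6 + 54*a^5 + 9*a^4 - 28*a^3 - 3*a^2 + 6*a - 1)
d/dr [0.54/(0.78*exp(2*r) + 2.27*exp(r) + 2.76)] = (-0.8424*exp(r) - 1.2258)*exp(r)/(0.78*exp(2*r) + 2.27*exp(r) + 2.76)^2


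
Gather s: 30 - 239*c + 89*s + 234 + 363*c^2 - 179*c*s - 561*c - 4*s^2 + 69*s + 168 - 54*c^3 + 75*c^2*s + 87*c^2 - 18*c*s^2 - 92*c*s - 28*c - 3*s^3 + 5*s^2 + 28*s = -54*c^3 + 450*c^2 - 828*c - 3*s^3 + s^2*(1 - 18*c) + s*(75*c^2 - 271*c + 186) + 432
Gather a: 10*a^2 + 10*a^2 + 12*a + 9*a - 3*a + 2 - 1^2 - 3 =20*a^2 + 18*a - 2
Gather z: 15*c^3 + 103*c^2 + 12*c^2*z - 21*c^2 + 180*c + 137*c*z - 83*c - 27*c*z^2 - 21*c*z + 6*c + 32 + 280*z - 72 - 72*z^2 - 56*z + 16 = 15*c^3 + 82*c^2 + 103*c + z^2*(-27*c - 72) + z*(12*c^2 + 116*c + 224) - 24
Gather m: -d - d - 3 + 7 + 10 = 14 - 2*d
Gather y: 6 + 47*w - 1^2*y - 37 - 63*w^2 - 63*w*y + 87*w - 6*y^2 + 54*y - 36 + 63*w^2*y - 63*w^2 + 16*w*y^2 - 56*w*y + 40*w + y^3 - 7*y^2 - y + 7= -126*w^2 + 174*w + y^3 + y^2*(16*w - 13) + y*(63*w^2 - 119*w + 52) - 60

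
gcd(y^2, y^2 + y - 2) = 1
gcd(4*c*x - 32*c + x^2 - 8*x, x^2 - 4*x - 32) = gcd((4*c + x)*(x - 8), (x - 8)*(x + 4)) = x - 8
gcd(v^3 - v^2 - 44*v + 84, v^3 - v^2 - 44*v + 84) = v^3 - v^2 - 44*v + 84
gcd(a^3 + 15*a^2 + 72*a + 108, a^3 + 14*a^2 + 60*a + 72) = a^2 + 12*a + 36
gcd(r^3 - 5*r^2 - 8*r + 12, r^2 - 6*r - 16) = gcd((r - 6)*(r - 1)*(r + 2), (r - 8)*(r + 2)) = r + 2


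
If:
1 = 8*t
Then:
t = 1/8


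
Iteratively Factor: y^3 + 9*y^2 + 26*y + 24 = (y + 3)*(y^2 + 6*y + 8) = (y + 2)*(y + 3)*(y + 4)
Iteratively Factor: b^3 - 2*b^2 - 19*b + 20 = (b + 4)*(b^2 - 6*b + 5) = (b - 1)*(b + 4)*(b - 5)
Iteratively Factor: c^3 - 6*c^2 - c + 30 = (c - 3)*(c^2 - 3*c - 10) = (c - 3)*(c + 2)*(c - 5)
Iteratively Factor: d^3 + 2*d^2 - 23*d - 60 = (d + 4)*(d^2 - 2*d - 15) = (d + 3)*(d + 4)*(d - 5)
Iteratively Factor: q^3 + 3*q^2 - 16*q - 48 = (q + 4)*(q^2 - q - 12) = (q - 4)*(q + 4)*(q + 3)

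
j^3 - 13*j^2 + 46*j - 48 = (j - 8)*(j - 3)*(j - 2)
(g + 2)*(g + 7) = g^2 + 9*g + 14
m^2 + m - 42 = (m - 6)*(m + 7)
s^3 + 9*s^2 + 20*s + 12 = (s + 1)*(s + 2)*(s + 6)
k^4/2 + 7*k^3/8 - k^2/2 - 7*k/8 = k*(k/2 + 1/2)*(k - 1)*(k + 7/4)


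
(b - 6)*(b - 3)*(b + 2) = b^3 - 7*b^2 + 36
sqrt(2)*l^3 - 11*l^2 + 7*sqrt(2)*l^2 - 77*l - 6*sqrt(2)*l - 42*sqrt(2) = (l + 7)*(l - 6*sqrt(2))*(sqrt(2)*l + 1)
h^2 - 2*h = h*(h - 2)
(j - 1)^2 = j^2 - 2*j + 1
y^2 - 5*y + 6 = (y - 3)*(y - 2)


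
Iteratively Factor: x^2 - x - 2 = (x + 1)*(x - 2)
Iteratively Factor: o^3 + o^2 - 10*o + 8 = (o - 1)*(o^2 + 2*o - 8) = (o - 1)*(o + 4)*(o - 2)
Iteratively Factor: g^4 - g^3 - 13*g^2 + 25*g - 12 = (g + 4)*(g^3 - 5*g^2 + 7*g - 3) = (g - 1)*(g + 4)*(g^2 - 4*g + 3) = (g - 1)^2*(g + 4)*(g - 3)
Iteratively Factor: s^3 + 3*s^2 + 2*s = (s)*(s^2 + 3*s + 2) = s*(s + 1)*(s + 2)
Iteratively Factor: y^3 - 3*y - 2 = (y + 1)*(y^2 - y - 2) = (y + 1)^2*(y - 2)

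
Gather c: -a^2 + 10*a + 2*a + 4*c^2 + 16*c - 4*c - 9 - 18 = -a^2 + 12*a + 4*c^2 + 12*c - 27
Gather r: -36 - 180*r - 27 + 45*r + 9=-135*r - 54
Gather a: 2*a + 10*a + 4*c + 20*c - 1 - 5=12*a + 24*c - 6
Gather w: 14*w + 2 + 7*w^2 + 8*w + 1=7*w^2 + 22*w + 3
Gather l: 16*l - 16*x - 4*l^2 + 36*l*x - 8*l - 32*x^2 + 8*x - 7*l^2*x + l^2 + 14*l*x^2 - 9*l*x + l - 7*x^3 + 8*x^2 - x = l^2*(-7*x - 3) + l*(14*x^2 + 27*x + 9) - 7*x^3 - 24*x^2 - 9*x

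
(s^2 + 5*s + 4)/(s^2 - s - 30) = (s^2 + 5*s + 4)/(s^2 - s - 30)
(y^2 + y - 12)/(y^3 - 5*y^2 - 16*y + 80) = (y - 3)/(y^2 - 9*y + 20)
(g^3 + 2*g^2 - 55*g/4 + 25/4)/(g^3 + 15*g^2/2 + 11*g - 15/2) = (g - 5/2)/(g + 3)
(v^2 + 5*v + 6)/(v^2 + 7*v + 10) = (v + 3)/(v + 5)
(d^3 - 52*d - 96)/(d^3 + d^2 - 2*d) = (d^2 - 2*d - 48)/(d*(d - 1))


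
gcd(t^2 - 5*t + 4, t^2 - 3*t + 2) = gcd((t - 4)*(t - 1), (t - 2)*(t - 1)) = t - 1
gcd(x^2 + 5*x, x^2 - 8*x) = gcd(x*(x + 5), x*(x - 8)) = x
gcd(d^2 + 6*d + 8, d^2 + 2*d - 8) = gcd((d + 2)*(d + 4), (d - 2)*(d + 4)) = d + 4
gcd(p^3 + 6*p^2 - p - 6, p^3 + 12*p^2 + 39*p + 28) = p + 1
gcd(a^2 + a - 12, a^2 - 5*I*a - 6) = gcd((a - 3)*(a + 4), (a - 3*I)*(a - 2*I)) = 1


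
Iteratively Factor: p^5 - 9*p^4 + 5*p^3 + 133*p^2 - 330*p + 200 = (p - 2)*(p^4 - 7*p^3 - 9*p^2 + 115*p - 100) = (p - 5)*(p - 2)*(p^3 - 2*p^2 - 19*p + 20) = (p - 5)*(p - 2)*(p - 1)*(p^2 - p - 20) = (p - 5)^2*(p - 2)*(p - 1)*(p + 4)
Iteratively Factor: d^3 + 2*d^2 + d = (d)*(d^2 + 2*d + 1) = d*(d + 1)*(d + 1)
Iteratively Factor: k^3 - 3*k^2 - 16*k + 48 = (k - 3)*(k^2 - 16) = (k - 4)*(k - 3)*(k + 4)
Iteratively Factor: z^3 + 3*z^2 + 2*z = (z + 1)*(z^2 + 2*z) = (z + 1)*(z + 2)*(z)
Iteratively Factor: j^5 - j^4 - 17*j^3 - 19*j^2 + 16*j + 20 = (j + 2)*(j^4 - 3*j^3 - 11*j^2 + 3*j + 10) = (j - 1)*(j + 2)*(j^3 - 2*j^2 - 13*j - 10) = (j - 1)*(j + 2)^2*(j^2 - 4*j - 5) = (j - 1)*(j + 1)*(j + 2)^2*(j - 5)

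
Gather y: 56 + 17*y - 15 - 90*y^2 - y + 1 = -90*y^2 + 16*y + 42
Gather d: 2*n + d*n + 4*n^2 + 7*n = d*n + 4*n^2 + 9*n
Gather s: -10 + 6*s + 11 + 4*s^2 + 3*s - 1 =4*s^2 + 9*s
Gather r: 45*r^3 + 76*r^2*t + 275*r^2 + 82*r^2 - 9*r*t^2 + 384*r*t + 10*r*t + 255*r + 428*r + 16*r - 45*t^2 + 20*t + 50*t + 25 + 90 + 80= 45*r^3 + r^2*(76*t + 357) + r*(-9*t^2 + 394*t + 699) - 45*t^2 + 70*t + 195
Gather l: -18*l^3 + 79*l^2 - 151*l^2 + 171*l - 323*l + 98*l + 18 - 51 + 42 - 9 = -18*l^3 - 72*l^2 - 54*l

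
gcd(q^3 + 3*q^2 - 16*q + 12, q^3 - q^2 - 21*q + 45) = 1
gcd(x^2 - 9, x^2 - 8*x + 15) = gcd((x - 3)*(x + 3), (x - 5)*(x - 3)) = x - 3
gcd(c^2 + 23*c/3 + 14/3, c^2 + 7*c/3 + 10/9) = c + 2/3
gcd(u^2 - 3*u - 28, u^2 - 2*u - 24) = u + 4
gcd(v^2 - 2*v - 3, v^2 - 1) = v + 1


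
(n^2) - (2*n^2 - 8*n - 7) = -n^2 + 8*n + 7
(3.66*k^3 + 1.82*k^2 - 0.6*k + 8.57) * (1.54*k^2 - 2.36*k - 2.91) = 5.6364*k^5 - 5.8348*k^4 - 15.8698*k^3 + 9.3176*k^2 - 18.4792*k - 24.9387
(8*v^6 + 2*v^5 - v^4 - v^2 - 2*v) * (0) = 0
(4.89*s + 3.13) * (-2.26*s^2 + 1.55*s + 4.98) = -11.0514*s^3 + 0.5057*s^2 + 29.2037*s + 15.5874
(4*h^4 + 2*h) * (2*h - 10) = 8*h^5 - 40*h^4 + 4*h^2 - 20*h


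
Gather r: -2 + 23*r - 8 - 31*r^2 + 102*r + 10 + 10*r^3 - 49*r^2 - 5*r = 10*r^3 - 80*r^2 + 120*r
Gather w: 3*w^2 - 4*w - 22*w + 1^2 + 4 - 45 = 3*w^2 - 26*w - 40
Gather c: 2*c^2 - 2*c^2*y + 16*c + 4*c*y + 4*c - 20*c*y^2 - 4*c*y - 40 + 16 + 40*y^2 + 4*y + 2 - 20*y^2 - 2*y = c^2*(2 - 2*y) + c*(20 - 20*y^2) + 20*y^2 + 2*y - 22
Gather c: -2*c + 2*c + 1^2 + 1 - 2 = 0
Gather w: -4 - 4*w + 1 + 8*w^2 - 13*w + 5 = 8*w^2 - 17*w + 2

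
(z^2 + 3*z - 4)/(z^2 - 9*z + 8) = (z + 4)/(z - 8)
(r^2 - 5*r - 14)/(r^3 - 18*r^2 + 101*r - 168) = (r + 2)/(r^2 - 11*r + 24)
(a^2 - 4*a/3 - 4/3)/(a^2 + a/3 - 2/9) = 3*(a - 2)/(3*a - 1)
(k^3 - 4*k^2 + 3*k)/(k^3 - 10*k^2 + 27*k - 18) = k/(k - 6)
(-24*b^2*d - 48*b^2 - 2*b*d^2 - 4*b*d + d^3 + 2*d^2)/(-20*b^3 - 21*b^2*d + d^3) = (6*b*d + 12*b - d^2 - 2*d)/(5*b^2 + 4*b*d - d^2)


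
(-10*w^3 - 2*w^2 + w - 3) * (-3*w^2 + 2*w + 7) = 30*w^5 - 14*w^4 - 77*w^3 - 3*w^2 + w - 21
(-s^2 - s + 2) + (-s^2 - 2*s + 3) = -2*s^2 - 3*s + 5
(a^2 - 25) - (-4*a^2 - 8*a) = 5*a^2 + 8*a - 25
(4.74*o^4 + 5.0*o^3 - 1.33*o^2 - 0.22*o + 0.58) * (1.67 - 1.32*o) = -6.2568*o^5 + 1.3158*o^4 + 10.1056*o^3 - 1.9307*o^2 - 1.133*o + 0.9686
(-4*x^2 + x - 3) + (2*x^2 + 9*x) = -2*x^2 + 10*x - 3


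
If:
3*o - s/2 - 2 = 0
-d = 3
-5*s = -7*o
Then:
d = -3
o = 20/23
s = 28/23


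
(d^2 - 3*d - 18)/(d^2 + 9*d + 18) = (d - 6)/(d + 6)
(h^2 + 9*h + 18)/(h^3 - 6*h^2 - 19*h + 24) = (h + 6)/(h^2 - 9*h + 8)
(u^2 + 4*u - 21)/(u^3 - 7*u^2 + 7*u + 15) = (u + 7)/(u^2 - 4*u - 5)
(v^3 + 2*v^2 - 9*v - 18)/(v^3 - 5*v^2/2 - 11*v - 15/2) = 2*(-v^3 - 2*v^2 + 9*v + 18)/(-2*v^3 + 5*v^2 + 22*v + 15)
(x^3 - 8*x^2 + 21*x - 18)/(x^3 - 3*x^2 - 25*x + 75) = (x^2 - 5*x + 6)/(x^2 - 25)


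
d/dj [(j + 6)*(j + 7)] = 2*j + 13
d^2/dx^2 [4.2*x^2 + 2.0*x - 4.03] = 8.40000000000000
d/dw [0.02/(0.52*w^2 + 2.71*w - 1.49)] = (-0.0208*w - 0.0542)/(0.52*w^2 + 2.71*w - 1.49)^2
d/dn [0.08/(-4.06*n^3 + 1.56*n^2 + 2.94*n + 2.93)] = (0.9744*n^2 - 0.2496*n - 0.2352)/(-4.06*n^3 + 1.56*n^2 + 2.94*n + 2.93)^2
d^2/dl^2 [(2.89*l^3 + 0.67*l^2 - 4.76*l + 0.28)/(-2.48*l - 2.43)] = (-35.549312*l^3 - 104.497776*l^2 - 102.390966*l - 68.728118)/(15.252992*l^3 + 44.836416*l^2 + 43.932456*l + 14.348907)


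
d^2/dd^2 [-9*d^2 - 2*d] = -18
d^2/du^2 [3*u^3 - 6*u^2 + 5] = 18*u - 12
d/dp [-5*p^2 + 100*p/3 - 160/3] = 100/3 - 10*p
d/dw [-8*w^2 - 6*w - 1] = -16*w - 6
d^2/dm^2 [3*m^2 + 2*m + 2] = 6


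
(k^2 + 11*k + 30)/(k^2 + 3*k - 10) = (k + 6)/(k - 2)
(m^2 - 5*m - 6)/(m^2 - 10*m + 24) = (m + 1)/(m - 4)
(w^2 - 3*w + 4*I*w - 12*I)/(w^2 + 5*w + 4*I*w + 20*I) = (w - 3)/(w + 5)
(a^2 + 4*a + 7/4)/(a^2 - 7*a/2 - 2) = (a + 7/2)/(a - 4)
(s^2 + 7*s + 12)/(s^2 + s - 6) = (s + 4)/(s - 2)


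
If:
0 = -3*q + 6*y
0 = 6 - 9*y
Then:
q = 4/3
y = 2/3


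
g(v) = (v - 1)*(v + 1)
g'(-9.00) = -18.00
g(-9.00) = 80.00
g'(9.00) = 18.00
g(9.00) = 80.00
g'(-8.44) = -16.88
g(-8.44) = 70.23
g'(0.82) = 1.64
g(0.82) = -0.33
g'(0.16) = 0.32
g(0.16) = -0.97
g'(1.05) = 2.10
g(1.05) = 0.10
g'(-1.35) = -2.70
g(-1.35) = 0.82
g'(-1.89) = -3.78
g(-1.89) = 2.57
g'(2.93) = 5.86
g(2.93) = 7.58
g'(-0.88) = -1.76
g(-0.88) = -0.23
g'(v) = 2*v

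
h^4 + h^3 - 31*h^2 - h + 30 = (h - 5)*(h - 1)*(h + 1)*(h + 6)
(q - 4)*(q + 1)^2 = q^3 - 2*q^2 - 7*q - 4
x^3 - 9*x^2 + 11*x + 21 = (x - 7)*(x - 3)*(x + 1)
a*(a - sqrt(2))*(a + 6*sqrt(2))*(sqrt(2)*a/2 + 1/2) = sqrt(2)*a^4/2 + 11*a^3/2 - 7*sqrt(2)*a^2/2 - 6*a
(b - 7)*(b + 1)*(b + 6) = b^3 - 43*b - 42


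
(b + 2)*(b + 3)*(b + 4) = b^3 + 9*b^2 + 26*b + 24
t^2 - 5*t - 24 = (t - 8)*(t + 3)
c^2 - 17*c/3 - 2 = (c - 6)*(c + 1/3)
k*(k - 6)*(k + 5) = k^3 - k^2 - 30*k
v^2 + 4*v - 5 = (v - 1)*(v + 5)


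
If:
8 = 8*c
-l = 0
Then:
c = 1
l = 0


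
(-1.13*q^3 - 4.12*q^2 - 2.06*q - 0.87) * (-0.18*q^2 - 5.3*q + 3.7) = 0.2034*q^5 + 6.7306*q^4 + 18.0258*q^3 - 4.1694*q^2 - 3.011*q - 3.219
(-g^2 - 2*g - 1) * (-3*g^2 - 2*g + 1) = 3*g^4 + 8*g^3 + 6*g^2 - 1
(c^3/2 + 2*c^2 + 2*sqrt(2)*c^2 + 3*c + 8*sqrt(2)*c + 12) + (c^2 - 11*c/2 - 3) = c^3/2 + 2*sqrt(2)*c^2 + 3*c^2 - 5*c/2 + 8*sqrt(2)*c + 9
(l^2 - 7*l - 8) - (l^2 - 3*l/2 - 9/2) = -11*l/2 - 7/2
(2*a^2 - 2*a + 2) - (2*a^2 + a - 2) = 4 - 3*a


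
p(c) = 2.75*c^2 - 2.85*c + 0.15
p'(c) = 5.5*c - 2.85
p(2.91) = 15.14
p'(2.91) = 13.16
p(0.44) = -0.57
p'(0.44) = -0.43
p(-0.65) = 3.16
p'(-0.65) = -6.42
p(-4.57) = 70.61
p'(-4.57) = -27.98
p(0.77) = -0.41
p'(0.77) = 1.38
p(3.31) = 20.85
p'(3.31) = 15.36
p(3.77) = 28.49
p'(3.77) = 17.88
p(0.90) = -0.19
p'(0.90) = 2.10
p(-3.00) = 33.45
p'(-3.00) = -19.35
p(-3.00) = 33.45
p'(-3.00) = -19.35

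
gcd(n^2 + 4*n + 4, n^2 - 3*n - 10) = n + 2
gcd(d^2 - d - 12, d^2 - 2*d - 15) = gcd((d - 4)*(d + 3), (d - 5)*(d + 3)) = d + 3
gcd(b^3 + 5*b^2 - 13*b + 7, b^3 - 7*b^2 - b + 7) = b - 1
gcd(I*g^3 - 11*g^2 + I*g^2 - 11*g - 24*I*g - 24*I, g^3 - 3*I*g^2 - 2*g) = 1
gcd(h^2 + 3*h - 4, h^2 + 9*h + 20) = h + 4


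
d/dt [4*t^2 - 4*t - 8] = 8*t - 4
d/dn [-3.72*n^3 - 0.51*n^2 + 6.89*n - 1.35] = -11.16*n^2 - 1.02*n + 6.89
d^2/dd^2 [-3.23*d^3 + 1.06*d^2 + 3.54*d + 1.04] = 2.12 - 19.38*d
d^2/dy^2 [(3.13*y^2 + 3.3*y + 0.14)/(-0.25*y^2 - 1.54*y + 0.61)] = (1.9976*y^3 - 2.91645*y^2 - 3.3429*y - 9.236134)/(0.015625*y^6 + 0.28875*y^5 + 1.664325*y^4 + 2.243164*y^3 - 4.060953*y^2 + 1.719102*y - 0.226981)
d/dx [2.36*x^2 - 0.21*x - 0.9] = 4.72*x - 0.21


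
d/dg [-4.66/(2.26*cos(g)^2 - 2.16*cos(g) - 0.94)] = (10.0656 - 21.0632*cos(g))*sin(g)/(-2.26*cos(g)^2 + 2.16*cos(g) + 0.94)^2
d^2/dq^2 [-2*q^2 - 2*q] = -4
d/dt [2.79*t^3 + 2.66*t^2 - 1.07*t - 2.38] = 8.37*t^2 + 5.32*t - 1.07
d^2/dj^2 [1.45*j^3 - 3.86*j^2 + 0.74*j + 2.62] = 8.7*j - 7.72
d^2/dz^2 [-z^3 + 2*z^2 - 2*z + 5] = 4 - 6*z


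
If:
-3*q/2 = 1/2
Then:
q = -1/3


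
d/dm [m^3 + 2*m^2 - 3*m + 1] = 3*m^2 + 4*m - 3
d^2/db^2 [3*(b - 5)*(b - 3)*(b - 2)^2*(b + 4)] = 60*b^3 - 288*b^2 + 54*b + 672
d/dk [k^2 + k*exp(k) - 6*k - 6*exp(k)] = k*exp(k) + 2*k - 5*exp(k) - 6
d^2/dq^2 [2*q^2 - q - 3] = 4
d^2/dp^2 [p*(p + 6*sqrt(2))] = 2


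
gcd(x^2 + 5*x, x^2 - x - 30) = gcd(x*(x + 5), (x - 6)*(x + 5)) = x + 5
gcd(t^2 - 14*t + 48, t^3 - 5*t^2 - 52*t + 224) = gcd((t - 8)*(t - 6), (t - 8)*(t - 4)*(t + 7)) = t - 8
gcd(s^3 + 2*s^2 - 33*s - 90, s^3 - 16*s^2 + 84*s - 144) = s - 6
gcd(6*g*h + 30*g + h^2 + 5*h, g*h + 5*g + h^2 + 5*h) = h + 5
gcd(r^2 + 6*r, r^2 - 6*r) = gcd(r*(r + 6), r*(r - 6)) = r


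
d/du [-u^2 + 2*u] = 2 - 2*u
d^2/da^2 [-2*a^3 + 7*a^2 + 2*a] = 14 - 12*a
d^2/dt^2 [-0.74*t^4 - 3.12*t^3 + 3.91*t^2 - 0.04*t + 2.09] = -8.88*t^2 - 18.72*t + 7.82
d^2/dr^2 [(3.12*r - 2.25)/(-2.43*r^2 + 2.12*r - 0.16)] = (-(3.12*r - 2.25)*(4.86*r - 2.12)*(9.72*r - 4.24) + (45.4896*r - 24.1638)*(2.43*r^2 - 2.12*r + 0.16))/(2.43*r^2 - 2.12*r + 0.16)^3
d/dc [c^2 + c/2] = 2*c + 1/2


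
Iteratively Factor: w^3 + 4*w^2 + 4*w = (w + 2)*(w^2 + 2*w) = w*(w + 2)*(w + 2)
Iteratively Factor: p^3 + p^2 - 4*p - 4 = (p + 2)*(p^2 - p - 2) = (p - 2)*(p + 2)*(p + 1)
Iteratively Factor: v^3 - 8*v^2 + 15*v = (v - 3)*(v^2 - 5*v) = v*(v - 3)*(v - 5)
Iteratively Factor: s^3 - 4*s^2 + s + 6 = (s - 2)*(s^2 - 2*s - 3) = (s - 3)*(s - 2)*(s + 1)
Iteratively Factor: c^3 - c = (c)*(c^2 - 1) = c*(c - 1)*(c + 1)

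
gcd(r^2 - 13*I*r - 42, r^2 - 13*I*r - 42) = r^2 - 13*I*r - 42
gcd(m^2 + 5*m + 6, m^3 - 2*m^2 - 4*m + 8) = m + 2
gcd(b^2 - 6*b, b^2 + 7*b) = b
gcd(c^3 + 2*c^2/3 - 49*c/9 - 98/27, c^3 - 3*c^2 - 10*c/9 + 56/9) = c - 7/3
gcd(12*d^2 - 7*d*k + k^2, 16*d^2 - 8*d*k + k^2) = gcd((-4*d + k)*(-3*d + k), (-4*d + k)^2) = 4*d - k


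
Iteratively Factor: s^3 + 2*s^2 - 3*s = (s + 3)*(s^2 - s) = (s - 1)*(s + 3)*(s)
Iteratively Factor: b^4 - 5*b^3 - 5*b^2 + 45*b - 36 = (b - 3)*(b^3 - 2*b^2 - 11*b + 12) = (b - 3)*(b + 3)*(b^2 - 5*b + 4) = (b - 4)*(b - 3)*(b + 3)*(b - 1)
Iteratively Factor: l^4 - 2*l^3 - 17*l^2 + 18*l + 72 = (l - 3)*(l^3 + l^2 - 14*l - 24) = (l - 3)*(l + 2)*(l^2 - l - 12) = (l - 3)*(l + 2)*(l + 3)*(l - 4)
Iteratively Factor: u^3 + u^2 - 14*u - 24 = (u + 2)*(u^2 - u - 12) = (u + 2)*(u + 3)*(u - 4)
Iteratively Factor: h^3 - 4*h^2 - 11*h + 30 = (h - 2)*(h^2 - 2*h - 15) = (h - 5)*(h - 2)*(h + 3)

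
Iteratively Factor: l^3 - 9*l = (l - 3)*(l^2 + 3*l) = (l - 3)*(l + 3)*(l)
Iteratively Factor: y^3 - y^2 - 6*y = (y + 2)*(y^2 - 3*y) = y*(y + 2)*(y - 3)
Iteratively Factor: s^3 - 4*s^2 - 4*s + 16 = (s - 2)*(s^2 - 2*s - 8) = (s - 4)*(s - 2)*(s + 2)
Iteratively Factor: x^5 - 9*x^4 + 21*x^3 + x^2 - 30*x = (x)*(x^4 - 9*x^3 + 21*x^2 + x - 30) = x*(x - 3)*(x^3 - 6*x^2 + 3*x + 10) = x*(x - 3)*(x + 1)*(x^2 - 7*x + 10) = x*(x - 5)*(x - 3)*(x + 1)*(x - 2)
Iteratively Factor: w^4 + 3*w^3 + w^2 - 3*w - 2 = (w + 1)*(w^3 + 2*w^2 - w - 2) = (w - 1)*(w + 1)*(w^2 + 3*w + 2) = (w - 1)*(w + 1)^2*(w + 2)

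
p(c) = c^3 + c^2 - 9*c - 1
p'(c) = 3*c^2 + 2*c - 9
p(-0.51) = 3.72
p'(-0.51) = -9.24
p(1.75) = -8.33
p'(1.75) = 3.69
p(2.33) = -3.89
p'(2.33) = 11.95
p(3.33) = 17.04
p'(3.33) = 30.93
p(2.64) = 0.61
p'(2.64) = 17.19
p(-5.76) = -107.09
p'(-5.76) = 79.01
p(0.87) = -7.41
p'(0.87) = -4.99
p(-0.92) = 7.35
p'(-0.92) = -8.30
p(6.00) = 197.00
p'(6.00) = 111.00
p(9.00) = 728.00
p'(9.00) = 252.00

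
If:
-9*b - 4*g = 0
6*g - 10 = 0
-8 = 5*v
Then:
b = -20/27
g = 5/3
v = -8/5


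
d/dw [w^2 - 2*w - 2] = 2*w - 2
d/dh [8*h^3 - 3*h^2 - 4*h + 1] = 24*h^2 - 6*h - 4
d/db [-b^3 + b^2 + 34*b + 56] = -3*b^2 + 2*b + 34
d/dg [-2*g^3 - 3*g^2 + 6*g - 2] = -6*g^2 - 6*g + 6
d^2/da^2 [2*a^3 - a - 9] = 12*a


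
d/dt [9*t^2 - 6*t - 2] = 18*t - 6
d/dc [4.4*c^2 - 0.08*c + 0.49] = 8.8*c - 0.08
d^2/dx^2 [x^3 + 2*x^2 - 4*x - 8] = 6*x + 4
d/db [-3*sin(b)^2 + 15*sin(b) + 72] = 3*(5 - 2*sin(b))*cos(b)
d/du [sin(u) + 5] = cos(u)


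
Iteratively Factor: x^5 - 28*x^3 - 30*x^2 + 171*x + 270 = (x + 3)*(x^4 - 3*x^3 - 19*x^2 + 27*x + 90) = (x - 5)*(x + 3)*(x^3 + 2*x^2 - 9*x - 18) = (x - 5)*(x - 3)*(x + 3)*(x^2 + 5*x + 6) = (x - 5)*(x - 3)*(x + 3)^2*(x + 2)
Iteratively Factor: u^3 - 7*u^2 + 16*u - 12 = (u - 2)*(u^2 - 5*u + 6) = (u - 3)*(u - 2)*(u - 2)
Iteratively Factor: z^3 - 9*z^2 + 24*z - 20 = (z - 2)*(z^2 - 7*z + 10) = (z - 5)*(z - 2)*(z - 2)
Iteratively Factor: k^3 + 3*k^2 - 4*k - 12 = (k + 2)*(k^2 + k - 6) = (k + 2)*(k + 3)*(k - 2)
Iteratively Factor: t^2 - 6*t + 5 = (t - 1)*(t - 5)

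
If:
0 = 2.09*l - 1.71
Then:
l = 0.82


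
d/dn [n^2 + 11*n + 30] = 2*n + 11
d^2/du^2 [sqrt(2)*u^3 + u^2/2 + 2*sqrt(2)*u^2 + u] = 6*sqrt(2)*u + 1 + 4*sqrt(2)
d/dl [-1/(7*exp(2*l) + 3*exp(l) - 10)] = (14*exp(l) + 3)*exp(l)/(7*exp(2*l) + 3*exp(l) - 10)^2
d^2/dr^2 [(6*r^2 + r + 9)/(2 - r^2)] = 2*(-r^3 - 63*r^2 - 6*r - 42)/(r^6 - 6*r^4 + 12*r^2 - 8)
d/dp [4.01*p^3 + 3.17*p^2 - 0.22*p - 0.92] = 12.03*p^2 + 6.34*p - 0.22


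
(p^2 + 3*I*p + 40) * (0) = 0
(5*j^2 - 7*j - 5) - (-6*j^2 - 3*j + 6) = 11*j^2 - 4*j - 11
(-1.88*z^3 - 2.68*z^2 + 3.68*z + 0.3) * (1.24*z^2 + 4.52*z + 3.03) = -2.3312*z^5 - 11.8208*z^4 - 13.2468*z^3 + 8.8852*z^2 + 12.5064*z + 0.909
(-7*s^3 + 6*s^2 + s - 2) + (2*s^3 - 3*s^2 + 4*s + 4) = -5*s^3 + 3*s^2 + 5*s + 2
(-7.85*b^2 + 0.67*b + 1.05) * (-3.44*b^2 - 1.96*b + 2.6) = 27.004*b^4 + 13.0812*b^3 - 25.3352*b^2 - 0.316*b + 2.73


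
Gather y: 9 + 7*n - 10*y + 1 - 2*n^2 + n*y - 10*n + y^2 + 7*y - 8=-2*n^2 - 3*n + y^2 + y*(n - 3) + 2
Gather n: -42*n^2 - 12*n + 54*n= -42*n^2 + 42*n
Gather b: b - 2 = b - 2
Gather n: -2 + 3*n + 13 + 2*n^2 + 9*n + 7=2*n^2 + 12*n + 18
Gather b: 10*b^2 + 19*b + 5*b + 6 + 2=10*b^2 + 24*b + 8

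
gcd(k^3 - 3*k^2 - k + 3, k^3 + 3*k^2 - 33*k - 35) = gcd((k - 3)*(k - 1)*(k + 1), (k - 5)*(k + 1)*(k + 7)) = k + 1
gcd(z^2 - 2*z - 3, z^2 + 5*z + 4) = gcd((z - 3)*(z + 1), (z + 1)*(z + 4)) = z + 1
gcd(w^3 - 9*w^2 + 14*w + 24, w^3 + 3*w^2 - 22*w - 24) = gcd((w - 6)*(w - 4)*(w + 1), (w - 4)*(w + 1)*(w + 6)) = w^2 - 3*w - 4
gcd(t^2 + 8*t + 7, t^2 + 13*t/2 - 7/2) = t + 7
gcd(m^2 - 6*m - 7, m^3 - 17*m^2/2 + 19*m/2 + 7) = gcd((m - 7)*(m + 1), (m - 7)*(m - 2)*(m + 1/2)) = m - 7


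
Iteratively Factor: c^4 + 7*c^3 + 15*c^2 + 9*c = (c + 3)*(c^3 + 4*c^2 + 3*c) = (c + 3)^2*(c^2 + c) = (c + 1)*(c + 3)^2*(c)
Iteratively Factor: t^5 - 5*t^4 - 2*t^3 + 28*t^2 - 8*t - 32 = (t + 1)*(t^4 - 6*t^3 + 4*t^2 + 24*t - 32) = (t - 2)*(t + 1)*(t^3 - 4*t^2 - 4*t + 16) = (t - 2)^2*(t + 1)*(t^2 - 2*t - 8) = (t - 2)^2*(t + 1)*(t + 2)*(t - 4)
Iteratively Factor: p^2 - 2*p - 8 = (p - 4)*(p + 2)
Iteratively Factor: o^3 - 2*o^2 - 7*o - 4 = (o + 1)*(o^2 - 3*o - 4) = (o + 1)^2*(o - 4)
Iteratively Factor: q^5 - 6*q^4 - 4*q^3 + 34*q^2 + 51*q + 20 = (q - 5)*(q^4 - q^3 - 9*q^2 - 11*q - 4) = (q - 5)*(q + 1)*(q^3 - 2*q^2 - 7*q - 4) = (q - 5)*(q + 1)^2*(q^2 - 3*q - 4) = (q - 5)*(q + 1)^3*(q - 4)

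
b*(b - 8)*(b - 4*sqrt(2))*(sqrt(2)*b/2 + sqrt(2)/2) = sqrt(2)*b^4/2 - 7*sqrt(2)*b^3/2 - 4*b^3 - 4*sqrt(2)*b^2 + 28*b^2 + 32*b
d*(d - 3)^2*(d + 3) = d^4 - 3*d^3 - 9*d^2 + 27*d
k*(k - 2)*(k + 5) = k^3 + 3*k^2 - 10*k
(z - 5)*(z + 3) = z^2 - 2*z - 15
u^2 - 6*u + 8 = (u - 4)*(u - 2)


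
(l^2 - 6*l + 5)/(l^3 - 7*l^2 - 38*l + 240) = (l - 1)/(l^2 - 2*l - 48)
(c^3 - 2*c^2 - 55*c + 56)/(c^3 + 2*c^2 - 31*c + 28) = (c - 8)/(c - 4)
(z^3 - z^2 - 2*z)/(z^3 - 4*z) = (z + 1)/(z + 2)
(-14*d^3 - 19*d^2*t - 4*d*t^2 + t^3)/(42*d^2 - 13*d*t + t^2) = (2*d^2 + 3*d*t + t^2)/(-6*d + t)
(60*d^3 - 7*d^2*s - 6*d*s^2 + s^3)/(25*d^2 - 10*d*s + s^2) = (-12*d^2 - d*s + s^2)/(-5*d + s)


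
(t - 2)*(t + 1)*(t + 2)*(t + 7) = t^4 + 8*t^3 + 3*t^2 - 32*t - 28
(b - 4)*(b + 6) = b^2 + 2*b - 24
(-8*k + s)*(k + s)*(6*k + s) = -48*k^3 - 50*k^2*s - k*s^2 + s^3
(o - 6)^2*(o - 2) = o^3 - 14*o^2 + 60*o - 72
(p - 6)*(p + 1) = p^2 - 5*p - 6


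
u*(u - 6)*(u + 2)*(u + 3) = u^4 - u^3 - 24*u^2 - 36*u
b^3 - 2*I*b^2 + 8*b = b*(b - 4*I)*(b + 2*I)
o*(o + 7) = o^2 + 7*o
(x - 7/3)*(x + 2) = x^2 - x/3 - 14/3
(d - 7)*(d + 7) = d^2 - 49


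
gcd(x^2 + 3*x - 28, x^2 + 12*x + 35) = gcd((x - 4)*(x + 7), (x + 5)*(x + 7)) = x + 7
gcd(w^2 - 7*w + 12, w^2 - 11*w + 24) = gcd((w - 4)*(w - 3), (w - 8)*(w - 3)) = w - 3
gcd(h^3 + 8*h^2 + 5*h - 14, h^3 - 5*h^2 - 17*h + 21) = h - 1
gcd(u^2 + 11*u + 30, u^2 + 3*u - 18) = u + 6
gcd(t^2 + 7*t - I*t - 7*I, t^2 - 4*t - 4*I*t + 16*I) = 1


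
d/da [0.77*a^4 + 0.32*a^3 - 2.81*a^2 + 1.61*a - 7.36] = 3.08*a^3 + 0.96*a^2 - 5.62*a + 1.61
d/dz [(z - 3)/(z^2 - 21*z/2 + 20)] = 2*(-2*z^2 + 12*z - 23)/(4*z^4 - 84*z^3 + 601*z^2 - 1680*z + 1600)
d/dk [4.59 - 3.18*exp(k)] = -3.18*exp(k)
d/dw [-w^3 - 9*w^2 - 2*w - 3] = -3*w^2 - 18*w - 2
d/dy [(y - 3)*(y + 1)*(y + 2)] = 3*y^2 - 7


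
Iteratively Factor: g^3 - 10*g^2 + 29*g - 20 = (g - 4)*(g^2 - 6*g + 5) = (g - 5)*(g - 4)*(g - 1)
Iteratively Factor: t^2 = (t)*(t)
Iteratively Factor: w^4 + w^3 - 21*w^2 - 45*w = (w - 5)*(w^3 + 6*w^2 + 9*w) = (w - 5)*(w + 3)*(w^2 + 3*w) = (w - 5)*(w + 3)^2*(w)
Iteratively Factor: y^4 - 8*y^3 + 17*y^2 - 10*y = (y - 5)*(y^3 - 3*y^2 + 2*y) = (y - 5)*(y - 1)*(y^2 - 2*y) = y*(y - 5)*(y - 1)*(y - 2)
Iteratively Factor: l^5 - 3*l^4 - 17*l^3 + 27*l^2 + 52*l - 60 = (l + 2)*(l^4 - 5*l^3 - 7*l^2 + 41*l - 30) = (l - 1)*(l + 2)*(l^3 - 4*l^2 - 11*l + 30) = (l - 5)*(l - 1)*(l + 2)*(l^2 + l - 6) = (l - 5)*(l - 1)*(l + 2)*(l + 3)*(l - 2)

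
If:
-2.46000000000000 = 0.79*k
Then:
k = -3.11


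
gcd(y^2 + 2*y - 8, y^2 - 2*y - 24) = y + 4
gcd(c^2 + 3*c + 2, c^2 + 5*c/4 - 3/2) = c + 2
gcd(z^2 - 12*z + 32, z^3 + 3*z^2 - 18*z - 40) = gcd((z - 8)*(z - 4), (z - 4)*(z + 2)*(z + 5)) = z - 4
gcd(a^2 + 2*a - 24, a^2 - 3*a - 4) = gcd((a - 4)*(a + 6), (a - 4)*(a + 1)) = a - 4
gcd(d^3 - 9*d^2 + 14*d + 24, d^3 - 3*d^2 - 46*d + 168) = d^2 - 10*d + 24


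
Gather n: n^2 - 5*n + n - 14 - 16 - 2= n^2 - 4*n - 32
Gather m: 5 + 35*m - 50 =35*m - 45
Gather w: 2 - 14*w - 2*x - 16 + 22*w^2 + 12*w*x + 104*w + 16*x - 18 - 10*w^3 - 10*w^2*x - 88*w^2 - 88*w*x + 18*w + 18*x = -10*w^3 + w^2*(-10*x - 66) + w*(108 - 76*x) + 32*x - 32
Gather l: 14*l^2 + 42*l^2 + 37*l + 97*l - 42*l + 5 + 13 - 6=56*l^2 + 92*l + 12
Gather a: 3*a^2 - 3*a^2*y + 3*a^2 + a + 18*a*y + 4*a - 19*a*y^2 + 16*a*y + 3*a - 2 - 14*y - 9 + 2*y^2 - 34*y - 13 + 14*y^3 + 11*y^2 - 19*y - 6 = a^2*(6 - 3*y) + a*(-19*y^2 + 34*y + 8) + 14*y^3 + 13*y^2 - 67*y - 30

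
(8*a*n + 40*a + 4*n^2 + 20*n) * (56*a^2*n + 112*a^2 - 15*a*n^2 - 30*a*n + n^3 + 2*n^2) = 448*a^3*n^2 + 3136*a^3*n + 4480*a^3 + 104*a^2*n^3 + 728*a^2*n^2 + 1040*a^2*n - 52*a*n^4 - 364*a*n^3 - 520*a*n^2 + 4*n^5 + 28*n^4 + 40*n^3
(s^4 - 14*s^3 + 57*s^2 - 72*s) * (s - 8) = s^5 - 22*s^4 + 169*s^3 - 528*s^2 + 576*s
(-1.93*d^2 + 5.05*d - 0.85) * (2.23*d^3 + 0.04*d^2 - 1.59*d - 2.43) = -4.3039*d^5 + 11.1843*d^4 + 1.3752*d^3 - 3.3736*d^2 - 10.92*d + 2.0655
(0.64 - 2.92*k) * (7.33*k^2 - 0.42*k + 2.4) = -21.4036*k^3 + 5.9176*k^2 - 7.2768*k + 1.536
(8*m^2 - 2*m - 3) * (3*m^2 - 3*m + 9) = 24*m^4 - 30*m^3 + 69*m^2 - 9*m - 27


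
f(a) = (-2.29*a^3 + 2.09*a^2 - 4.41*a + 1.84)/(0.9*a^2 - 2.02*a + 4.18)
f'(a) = (2.02 - 1.8*a)*(-2.29*a^3 + 2.09*a^2 - 4.41*a + 1.84)/(0.9*a^2 - 2.02*a + 4.18)^2 + (-6.87*a^2 + 4.18*a - 4.41)/(0.9*a^2 - 2.02*a + 4.18) = (-2.061*a^4 + 9.2516*a^3 - 28.9694*a^2 + 14.1604*a - 14.717)/(0.81*a^4 - 3.636*a^3 + 11.6044*a^2 - 16.8872*a + 17.4724)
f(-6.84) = 14.35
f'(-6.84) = -2.47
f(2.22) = -5.50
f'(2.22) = -4.39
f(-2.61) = 4.38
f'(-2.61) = -2.10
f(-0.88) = 1.34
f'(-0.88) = -1.29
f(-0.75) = 1.18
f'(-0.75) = -1.20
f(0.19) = 0.28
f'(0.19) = -0.89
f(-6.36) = 13.17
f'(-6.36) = -2.46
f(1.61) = -2.88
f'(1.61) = -3.97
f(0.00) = 0.44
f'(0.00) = -0.84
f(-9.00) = 19.74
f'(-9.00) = -2.51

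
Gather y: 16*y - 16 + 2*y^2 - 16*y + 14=2*y^2 - 2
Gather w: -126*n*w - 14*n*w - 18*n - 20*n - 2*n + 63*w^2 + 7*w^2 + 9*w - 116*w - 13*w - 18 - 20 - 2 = -40*n + 70*w^2 + w*(-140*n - 120) - 40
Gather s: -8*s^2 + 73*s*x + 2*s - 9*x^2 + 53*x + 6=-8*s^2 + s*(73*x + 2) - 9*x^2 + 53*x + 6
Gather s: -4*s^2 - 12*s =-4*s^2 - 12*s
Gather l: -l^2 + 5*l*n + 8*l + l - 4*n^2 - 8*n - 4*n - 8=-l^2 + l*(5*n + 9) - 4*n^2 - 12*n - 8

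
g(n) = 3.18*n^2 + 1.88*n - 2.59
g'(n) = 6.36*n + 1.88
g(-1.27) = 0.15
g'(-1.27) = -6.20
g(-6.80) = 131.67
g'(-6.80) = -41.37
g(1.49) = 7.27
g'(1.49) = 11.36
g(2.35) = 19.39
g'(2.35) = 16.83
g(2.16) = 16.31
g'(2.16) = 15.62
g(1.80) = 11.10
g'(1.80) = 13.33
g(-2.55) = 13.29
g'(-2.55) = -14.34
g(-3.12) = 22.50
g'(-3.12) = -17.96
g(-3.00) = 20.39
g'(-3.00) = -17.20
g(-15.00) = 684.71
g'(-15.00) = -93.52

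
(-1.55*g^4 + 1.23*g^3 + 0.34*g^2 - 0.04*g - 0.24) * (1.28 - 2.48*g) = 3.844*g^5 - 5.0344*g^4 + 0.7312*g^3 + 0.5344*g^2 + 0.544*g - 0.3072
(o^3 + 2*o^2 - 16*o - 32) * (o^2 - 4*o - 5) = o^5 - 2*o^4 - 29*o^3 + 22*o^2 + 208*o + 160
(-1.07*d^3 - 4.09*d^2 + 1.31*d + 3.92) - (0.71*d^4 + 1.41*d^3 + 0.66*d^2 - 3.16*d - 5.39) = -0.71*d^4 - 2.48*d^3 - 4.75*d^2 + 4.47*d + 9.31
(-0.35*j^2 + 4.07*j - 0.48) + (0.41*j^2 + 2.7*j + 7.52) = 0.06*j^2 + 6.77*j + 7.04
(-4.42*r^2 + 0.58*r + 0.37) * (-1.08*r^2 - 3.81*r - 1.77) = 4.7736*r^4 + 16.2138*r^3 + 5.214*r^2 - 2.4363*r - 0.6549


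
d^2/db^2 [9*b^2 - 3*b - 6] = 18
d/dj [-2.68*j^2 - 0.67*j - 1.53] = -5.36*j - 0.67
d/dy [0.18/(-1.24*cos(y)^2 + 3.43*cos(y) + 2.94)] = (0.6174 - 0.4464*cos(y))*sin(y)/(-1.24*cos(y)^2 + 3.43*cos(y) + 2.94)^2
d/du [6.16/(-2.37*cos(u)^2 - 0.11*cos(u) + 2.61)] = -(29.1984*cos(u) + 0.6776)*sin(u)/(2.37*cos(u)^2 + 0.11*cos(u) - 2.61)^2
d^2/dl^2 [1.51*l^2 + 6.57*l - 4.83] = 3.02000000000000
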